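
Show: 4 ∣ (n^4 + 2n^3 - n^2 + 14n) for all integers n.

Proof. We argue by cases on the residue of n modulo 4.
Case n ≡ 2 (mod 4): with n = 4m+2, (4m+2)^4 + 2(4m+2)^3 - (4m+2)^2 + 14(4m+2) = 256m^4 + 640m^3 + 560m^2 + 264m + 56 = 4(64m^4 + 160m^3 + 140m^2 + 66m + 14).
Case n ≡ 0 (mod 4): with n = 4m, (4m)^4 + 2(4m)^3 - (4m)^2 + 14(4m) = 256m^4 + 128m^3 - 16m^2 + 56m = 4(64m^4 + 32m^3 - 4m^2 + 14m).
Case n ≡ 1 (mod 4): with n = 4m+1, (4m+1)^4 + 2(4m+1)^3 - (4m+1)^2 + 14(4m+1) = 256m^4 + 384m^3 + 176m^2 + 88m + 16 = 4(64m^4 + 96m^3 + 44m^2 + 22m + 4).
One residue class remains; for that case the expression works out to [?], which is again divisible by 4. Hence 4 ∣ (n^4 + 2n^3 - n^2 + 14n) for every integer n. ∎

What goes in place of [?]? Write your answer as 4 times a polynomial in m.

Only n ≡ 3 (mod 4) is unaccounted for. Put n = 4m+3:
(4m+3)^4 + 2(4m+3)^3 - (4m+3)^2 + 14(4m+3) expands to 256m^4 + 896m^3 + 1136m^2 + 680m + 168,
and factoring out 4 leaves 4(64m^4 + 224m^3 + 284m^2 + 170m + 42).

4(64m^4 + 224m^3 + 284m^2 + 170m + 42)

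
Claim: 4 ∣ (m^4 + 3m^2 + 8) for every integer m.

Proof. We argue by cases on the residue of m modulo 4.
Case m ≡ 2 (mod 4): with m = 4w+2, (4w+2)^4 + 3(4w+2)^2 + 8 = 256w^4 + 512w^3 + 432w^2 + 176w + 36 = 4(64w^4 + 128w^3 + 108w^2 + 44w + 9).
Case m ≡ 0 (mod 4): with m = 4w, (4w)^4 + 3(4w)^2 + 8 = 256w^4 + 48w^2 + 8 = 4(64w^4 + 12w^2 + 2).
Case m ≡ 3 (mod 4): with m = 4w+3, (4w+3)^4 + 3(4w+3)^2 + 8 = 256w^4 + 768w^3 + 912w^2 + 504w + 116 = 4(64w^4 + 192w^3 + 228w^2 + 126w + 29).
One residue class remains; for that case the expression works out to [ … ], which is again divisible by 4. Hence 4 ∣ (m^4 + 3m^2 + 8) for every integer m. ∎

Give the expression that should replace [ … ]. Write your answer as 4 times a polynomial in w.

4(64w^4 + 64w^3 + 36w^2 + 10w + 3)

The residues treated are {2, 0, 3}, so the missing case is m ≡ 1 (mod 4); write m = 4w+1.
Then (4w+1)^4 + 3(4w+1)^2 + 8 = 256w^4 + 256w^3 + 144w^2 + 40w + 12 = 4(64w^4 + 64w^3 + 36w^2 + 10w + 3).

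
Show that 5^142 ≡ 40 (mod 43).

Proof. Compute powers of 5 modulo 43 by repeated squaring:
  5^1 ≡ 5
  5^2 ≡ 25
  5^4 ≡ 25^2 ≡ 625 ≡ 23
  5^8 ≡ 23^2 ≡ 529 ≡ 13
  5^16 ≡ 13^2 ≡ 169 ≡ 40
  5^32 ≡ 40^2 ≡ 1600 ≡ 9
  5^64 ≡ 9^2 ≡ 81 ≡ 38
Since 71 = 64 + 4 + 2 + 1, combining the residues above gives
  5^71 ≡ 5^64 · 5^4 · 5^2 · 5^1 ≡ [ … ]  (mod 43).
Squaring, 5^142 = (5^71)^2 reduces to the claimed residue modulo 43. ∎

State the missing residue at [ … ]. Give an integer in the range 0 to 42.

30

Multiply the listed residues: 38 · 23 · 25 · 5 = 874 → 21850 → 109250.
Reducing modulo 43: 109250 = 2540·43 + 30, so 5^71 ≡ 30.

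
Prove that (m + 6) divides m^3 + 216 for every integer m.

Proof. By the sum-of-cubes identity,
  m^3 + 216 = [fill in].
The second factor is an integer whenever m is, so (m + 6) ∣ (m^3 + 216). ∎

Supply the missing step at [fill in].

(m + 6)(m^2 - 6m + 36)

Polynomial division of m^3 + 216 by m + 6 leaves remainder 0 and quotient m^2 - 6m + 36.
Hence m^3 + 216 = (m + 6)(m^2 - 6m + 36).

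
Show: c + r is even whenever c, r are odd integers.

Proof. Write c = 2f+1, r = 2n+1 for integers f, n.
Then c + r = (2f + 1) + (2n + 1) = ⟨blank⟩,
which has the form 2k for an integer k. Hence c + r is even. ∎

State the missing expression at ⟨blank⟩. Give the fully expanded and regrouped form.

2(f + n + 1)

Expanding: (2f + 1) + (2n + 1) = 2f + 2n + 2.
Every term is even; pulling out the factor of 2 gives 2(f + n + 1).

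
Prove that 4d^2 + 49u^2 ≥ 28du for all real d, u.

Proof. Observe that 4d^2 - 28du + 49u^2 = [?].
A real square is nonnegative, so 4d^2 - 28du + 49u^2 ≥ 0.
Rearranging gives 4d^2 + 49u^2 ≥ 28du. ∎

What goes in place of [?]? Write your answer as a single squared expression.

(2d - 7u)^2

4d^2 - 28du + 49u^2 is a perfect-square trinomial: the outer terms are (2d)^2 and (7u)^2, and the cross term is -2·2d·7u.
So 4d^2 - 28du + 49u^2 = (2d - 7u)^2 ≥ 0.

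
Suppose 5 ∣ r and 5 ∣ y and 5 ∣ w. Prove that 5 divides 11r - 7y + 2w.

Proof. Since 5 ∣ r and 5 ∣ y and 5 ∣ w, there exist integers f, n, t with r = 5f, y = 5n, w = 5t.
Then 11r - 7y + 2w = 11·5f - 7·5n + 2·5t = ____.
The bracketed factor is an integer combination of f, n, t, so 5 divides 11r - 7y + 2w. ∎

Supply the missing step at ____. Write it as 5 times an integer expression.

5(11f - 7n + 2t)

Each term has a factor of 5: 11·5f - 7·5n + 2·5t = 5·(11f - 7n + 2t).
Since 11f - 7n + 2t is an integer, 5 ∣ (11r - 7y + 2w).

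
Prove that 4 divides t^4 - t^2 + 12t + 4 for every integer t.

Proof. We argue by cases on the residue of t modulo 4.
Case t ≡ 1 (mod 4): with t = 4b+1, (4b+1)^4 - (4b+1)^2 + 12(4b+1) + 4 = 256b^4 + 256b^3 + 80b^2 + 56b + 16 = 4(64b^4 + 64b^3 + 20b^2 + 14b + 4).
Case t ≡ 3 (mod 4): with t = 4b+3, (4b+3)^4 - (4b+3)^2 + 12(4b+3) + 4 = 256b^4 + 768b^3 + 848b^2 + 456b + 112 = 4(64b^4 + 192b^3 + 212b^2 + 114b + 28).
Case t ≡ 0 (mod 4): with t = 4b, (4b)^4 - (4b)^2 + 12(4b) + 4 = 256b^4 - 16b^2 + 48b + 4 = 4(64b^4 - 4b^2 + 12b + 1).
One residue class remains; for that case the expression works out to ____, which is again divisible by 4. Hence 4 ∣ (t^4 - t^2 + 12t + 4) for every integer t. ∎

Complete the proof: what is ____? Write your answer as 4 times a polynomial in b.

4(64b^4 + 128b^3 + 92b^2 + 40b + 10)

The residues treated are {1, 3, 0}, so the missing case is t ≡ 2 (mod 4); write t = 4b+2.
Then (4b+2)^4 - (4b+2)^2 + 12(4b+2) + 4 = 256b^4 + 512b^3 + 368b^2 + 160b + 40 = 4(64b^4 + 128b^3 + 92b^2 + 40b + 10).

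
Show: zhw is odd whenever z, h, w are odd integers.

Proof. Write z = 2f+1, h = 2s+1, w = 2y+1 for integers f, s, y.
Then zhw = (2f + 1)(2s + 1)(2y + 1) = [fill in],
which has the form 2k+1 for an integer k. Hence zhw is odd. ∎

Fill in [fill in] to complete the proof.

2(4fsy + 2fs + 2fy + f + 2sy + s + y) + 1

Expanding: (2f + 1)(2s + 1)(2y + 1) = 8fsy + 4fs + 4fy + 2f + 4sy + 2s + 2y + 1.
Every term except the constant is even, so this is 2(4fsy + 2fs + 2fy + f + 2sy + s + y) + 1,
and 4fsy + 2fs + 2fy + f + 2sy + s + y ∈ ℤ gives the required form.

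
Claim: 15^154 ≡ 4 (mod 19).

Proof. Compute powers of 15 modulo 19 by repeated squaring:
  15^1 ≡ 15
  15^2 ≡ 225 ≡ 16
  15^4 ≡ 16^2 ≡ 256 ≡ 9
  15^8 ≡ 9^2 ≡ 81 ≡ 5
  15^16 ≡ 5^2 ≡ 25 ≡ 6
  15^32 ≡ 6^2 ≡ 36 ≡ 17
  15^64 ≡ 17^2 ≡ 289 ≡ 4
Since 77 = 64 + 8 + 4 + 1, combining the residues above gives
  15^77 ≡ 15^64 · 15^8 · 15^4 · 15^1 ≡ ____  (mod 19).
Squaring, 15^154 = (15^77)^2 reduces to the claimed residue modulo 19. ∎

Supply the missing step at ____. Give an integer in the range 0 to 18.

Multiply the listed residues: 4 · 5 · 9 · 15 = 20 → 180 → 2700.
Reducing modulo 19: 2700 = 142·19 + 2, so 15^77 ≡ 2.

2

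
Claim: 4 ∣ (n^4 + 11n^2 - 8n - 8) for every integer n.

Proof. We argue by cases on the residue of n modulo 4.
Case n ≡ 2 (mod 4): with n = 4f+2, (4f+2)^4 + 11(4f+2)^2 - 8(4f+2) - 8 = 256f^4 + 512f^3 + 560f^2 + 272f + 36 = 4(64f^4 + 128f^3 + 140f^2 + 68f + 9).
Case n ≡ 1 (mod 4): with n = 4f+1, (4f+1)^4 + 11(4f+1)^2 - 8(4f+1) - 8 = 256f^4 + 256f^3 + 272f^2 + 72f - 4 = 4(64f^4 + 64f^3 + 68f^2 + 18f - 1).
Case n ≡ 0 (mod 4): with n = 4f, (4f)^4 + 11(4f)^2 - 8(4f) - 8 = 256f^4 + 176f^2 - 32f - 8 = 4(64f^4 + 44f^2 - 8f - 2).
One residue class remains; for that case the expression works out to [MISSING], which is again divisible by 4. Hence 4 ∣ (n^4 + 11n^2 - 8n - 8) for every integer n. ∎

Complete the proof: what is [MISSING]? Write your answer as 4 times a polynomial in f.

The residues treated are {2, 1, 0}, so the missing case is n ≡ 3 (mod 4); write n = 4f+3.
Then (4f+3)^4 + 11(4f+3)^2 - 8(4f+3) - 8 = 256f^4 + 768f^3 + 1040f^2 + 664f + 148 = 4(64f^4 + 192f^3 + 260f^2 + 166f + 37).

4(64f^4 + 192f^3 + 260f^2 + 166f + 37)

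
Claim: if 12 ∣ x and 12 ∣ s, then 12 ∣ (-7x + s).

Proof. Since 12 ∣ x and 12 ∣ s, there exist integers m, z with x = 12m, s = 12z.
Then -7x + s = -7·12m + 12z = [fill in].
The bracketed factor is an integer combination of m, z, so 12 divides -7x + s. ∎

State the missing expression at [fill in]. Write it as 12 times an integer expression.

12(-7m + z)

Pull the common 12 out of every term: -7·12m + 12z = 12(-7m + z).
-7m + z is an integer, which exhibits the divisibility.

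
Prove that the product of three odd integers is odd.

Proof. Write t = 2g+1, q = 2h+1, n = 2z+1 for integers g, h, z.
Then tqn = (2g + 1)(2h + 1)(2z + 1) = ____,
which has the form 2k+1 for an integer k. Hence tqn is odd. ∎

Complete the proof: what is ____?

2(4ghz + 2gh + 2gz + g + 2hz + h + z) + 1

(2g + 1)(2h + 1)(2z + 1) = 8ghz + 4gh + 4gz + 2g + 4hz + 2h + 2z + 1
= 2(4ghz + 2gh + 2gz + g + 2hz + h + z) + 1.
Since 4ghz + 2gh + 2gz + g + 2hz + h + z is an integer, the product is of the form 2k+1 for an integer k.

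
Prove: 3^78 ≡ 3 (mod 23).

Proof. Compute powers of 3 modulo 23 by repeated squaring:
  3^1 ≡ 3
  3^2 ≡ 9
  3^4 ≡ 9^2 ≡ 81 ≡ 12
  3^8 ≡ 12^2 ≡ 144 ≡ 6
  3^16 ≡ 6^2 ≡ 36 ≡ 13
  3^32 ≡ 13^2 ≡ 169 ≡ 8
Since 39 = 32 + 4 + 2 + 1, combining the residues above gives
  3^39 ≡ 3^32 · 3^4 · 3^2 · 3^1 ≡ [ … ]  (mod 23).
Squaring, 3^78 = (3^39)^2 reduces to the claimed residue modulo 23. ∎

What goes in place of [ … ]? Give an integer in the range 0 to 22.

Multiply the listed residues: 8 · 12 · 9 · 3 = 96 → 864 → 2592.
Reducing modulo 23: 2592 = 112·23 + 16, so 3^39 ≡ 16.

16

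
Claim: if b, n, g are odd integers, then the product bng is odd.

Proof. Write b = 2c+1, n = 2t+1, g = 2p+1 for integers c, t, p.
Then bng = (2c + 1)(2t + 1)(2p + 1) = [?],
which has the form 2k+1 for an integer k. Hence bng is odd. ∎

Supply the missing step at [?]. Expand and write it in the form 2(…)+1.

2(4cpt + 2cp + 2ct + c + 2pt + p + t) + 1

Expanding: (2c + 1)(2t + 1)(2p + 1) = 8cpt + 4cp + 4ct + 2c + 4pt + 2p + 2t + 1.
Every term except the constant is even, so this is 2(4cpt + 2cp + 2ct + c + 2pt + p + t) + 1,
and 4cpt + 2cp + 2ct + c + 2pt + p + t ∈ ℤ gives the required form.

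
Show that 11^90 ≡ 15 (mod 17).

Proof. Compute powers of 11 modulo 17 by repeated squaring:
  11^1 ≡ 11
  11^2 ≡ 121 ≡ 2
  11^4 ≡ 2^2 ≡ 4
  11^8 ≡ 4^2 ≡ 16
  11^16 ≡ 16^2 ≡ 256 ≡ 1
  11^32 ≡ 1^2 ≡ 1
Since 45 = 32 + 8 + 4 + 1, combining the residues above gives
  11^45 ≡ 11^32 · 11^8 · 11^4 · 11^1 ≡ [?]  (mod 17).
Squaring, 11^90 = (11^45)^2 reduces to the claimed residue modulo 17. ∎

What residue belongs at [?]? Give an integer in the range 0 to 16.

7

Multiply the listed residues: 1 · 16 · 4 · 11 = 16 → 64 → 704.
Reducing modulo 17: 704 = 41·17 + 7, so 11^45 ≡ 7.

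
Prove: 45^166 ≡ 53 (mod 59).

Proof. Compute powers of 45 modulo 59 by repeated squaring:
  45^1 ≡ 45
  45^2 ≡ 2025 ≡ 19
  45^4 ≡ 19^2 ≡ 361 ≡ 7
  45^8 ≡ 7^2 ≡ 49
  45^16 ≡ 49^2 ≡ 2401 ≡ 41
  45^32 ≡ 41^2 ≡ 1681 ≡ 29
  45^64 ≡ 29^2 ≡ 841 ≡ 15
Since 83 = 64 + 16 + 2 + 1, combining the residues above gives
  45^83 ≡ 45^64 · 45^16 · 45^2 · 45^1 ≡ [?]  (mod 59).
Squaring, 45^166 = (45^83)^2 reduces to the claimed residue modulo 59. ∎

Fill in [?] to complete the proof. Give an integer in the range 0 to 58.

17

45^64 · 45^16 · 45^2 · 45^1 ≡ 15 · 41 · 19 · 45 = 525825.
525825 mod 59 = 17, so 45^83 ≡ 17 (mod 59).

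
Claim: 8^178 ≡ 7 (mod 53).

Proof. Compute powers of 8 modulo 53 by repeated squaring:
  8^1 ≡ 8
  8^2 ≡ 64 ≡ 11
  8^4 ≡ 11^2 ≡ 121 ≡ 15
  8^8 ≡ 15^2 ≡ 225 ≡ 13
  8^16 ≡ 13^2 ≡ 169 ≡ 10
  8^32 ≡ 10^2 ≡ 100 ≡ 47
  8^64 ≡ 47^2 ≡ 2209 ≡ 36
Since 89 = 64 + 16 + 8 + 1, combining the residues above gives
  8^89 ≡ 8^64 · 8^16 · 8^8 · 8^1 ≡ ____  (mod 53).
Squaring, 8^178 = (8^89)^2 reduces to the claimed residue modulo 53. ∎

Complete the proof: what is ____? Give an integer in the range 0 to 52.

8^64 · 8^16 · 8^8 · 8^1 ≡ 36 · 10 · 13 · 8 = 37440.
37440 mod 53 = 22, so 8^89 ≡ 22 (mod 53).

22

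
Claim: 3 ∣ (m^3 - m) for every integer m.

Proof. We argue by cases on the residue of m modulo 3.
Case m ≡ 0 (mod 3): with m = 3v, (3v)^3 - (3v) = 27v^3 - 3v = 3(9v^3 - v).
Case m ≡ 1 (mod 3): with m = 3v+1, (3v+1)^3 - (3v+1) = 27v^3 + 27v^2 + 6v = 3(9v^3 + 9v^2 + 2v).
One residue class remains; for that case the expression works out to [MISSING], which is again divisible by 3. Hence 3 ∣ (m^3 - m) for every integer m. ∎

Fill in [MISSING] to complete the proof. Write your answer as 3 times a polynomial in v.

The residues treated are {0, 1}, so the missing case is m ≡ 2 (mod 3); write m = 3v+2.
Then (3v+2)^3 - (3v+2) = 27v^3 + 54v^2 + 33v + 6 = 3(9v^3 + 18v^2 + 11v + 2).

3(9v^3 + 18v^2 + 11v + 2)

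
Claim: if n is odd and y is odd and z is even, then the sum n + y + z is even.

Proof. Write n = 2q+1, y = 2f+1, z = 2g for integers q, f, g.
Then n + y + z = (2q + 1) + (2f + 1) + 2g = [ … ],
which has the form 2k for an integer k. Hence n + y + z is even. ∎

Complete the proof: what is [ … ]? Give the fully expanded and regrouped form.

2(f + g + q + 1)

(2q + 1) + (2f + 1) + 2g = 2f + 2g + 2q + 2
= 2(f + g + q + 1).
Since f + g + q + 1 is an integer, the sum is of the form 2k for an integer k.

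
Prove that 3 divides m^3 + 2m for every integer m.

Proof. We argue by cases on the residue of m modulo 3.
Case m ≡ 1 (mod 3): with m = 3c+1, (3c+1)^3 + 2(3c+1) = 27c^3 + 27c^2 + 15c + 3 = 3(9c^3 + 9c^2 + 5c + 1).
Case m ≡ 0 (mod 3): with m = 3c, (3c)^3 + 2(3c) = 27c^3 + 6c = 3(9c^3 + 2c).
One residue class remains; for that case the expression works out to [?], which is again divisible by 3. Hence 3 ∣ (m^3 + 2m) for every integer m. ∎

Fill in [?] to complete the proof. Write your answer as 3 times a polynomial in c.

3(9c^3 + 18c^2 + 14c + 4)

Only m ≡ 2 (mod 3) is unaccounted for. Put m = 3c+2:
(3c+2)^3 + 2(3c+2) expands to 27c^3 + 54c^2 + 42c + 12,
and factoring out 3 leaves 3(9c^3 + 18c^2 + 14c + 4).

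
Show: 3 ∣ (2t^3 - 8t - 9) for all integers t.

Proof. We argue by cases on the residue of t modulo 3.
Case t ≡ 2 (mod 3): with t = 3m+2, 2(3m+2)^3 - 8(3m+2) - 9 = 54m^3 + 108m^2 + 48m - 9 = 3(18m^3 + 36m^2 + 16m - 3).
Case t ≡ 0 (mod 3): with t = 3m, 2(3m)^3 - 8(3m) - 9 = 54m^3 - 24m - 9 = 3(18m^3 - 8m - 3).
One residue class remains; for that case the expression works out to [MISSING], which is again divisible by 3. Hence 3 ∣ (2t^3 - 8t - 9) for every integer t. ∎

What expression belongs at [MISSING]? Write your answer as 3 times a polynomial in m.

3(18m^3 + 18m^2 - 2m - 5)

Only t ≡ 1 (mod 3) is unaccounted for. Put t = 3m+1:
2(3m+1)^3 - 8(3m+1) - 9 expands to 54m^3 + 54m^2 - 6m - 15,
and factoring out 3 leaves 3(18m^3 + 18m^2 - 2m - 5).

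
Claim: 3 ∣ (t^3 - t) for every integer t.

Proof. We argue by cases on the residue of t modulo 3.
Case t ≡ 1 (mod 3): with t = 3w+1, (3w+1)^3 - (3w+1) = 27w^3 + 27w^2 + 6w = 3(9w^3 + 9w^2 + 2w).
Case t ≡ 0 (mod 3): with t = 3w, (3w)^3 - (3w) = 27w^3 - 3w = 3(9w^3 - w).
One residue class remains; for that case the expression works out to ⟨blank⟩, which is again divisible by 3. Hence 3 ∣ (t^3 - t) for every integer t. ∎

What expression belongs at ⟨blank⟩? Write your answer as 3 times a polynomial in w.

3(9w^3 + 18w^2 + 11w + 2)

Only t ≡ 2 (mod 3) is unaccounted for. Put t = 3w+2:
(3w+2)^3 - (3w+2) expands to 27w^3 + 54w^2 + 33w + 6,
and factoring out 3 leaves 3(9w^3 + 18w^2 + 11w + 2).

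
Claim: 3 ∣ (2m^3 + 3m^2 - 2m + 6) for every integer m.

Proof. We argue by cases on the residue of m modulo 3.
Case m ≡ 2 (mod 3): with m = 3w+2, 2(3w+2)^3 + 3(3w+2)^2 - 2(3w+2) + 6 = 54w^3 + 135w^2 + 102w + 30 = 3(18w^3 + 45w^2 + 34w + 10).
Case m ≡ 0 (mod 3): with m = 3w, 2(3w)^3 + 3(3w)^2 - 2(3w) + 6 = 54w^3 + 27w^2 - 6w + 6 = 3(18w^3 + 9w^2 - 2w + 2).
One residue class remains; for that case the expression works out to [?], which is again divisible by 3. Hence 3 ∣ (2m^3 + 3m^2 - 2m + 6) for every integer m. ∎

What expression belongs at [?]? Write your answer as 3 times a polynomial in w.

Only m ≡ 1 (mod 3) is unaccounted for. Put m = 3w+1:
2(3w+1)^3 + 3(3w+1)^2 - 2(3w+1) + 6 expands to 54w^3 + 81w^2 + 30w + 9,
and factoring out 3 leaves 3(18w^3 + 27w^2 + 10w + 3).

3(18w^3 + 27w^2 + 10w + 3)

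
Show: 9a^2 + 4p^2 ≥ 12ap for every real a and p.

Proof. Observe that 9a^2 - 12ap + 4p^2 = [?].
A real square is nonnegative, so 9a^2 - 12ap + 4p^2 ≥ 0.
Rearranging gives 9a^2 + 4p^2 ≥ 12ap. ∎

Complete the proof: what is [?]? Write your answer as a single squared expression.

The leading and trailing coefficients are 3^2 and 2^2, and 12 = 2·3·2, so the trinomial is (3a - 2p)^2.
Hence 9a^2 - 12ap + 4p^2 ≥ 0.

(3a - 2p)^2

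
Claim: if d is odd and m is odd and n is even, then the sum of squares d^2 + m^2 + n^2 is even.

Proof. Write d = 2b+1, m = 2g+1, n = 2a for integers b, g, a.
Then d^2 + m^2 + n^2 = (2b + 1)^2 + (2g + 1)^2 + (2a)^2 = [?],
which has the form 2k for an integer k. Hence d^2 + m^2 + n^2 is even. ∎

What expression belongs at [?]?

Expanding: (2b + 1)^2 + (2g + 1)^2 + (2a)^2 = 4a^2 + 4b^2 + 4b + 4g^2 + 4g + 2.
Every term is even; pulling out the factor of 2 gives 2(2a^2 + 2b^2 + 2b + 2g^2 + 2g + 1).

2(2a^2 + 2b^2 + 2b + 2g^2 + 2g + 1)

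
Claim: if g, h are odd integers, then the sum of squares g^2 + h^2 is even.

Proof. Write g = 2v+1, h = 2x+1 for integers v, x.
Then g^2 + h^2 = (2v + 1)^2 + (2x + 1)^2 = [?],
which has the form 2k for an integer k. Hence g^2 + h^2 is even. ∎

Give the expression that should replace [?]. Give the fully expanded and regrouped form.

Expanding: (2v + 1)^2 + (2x + 1)^2 = 4v^2 + 4v + 4x^2 + 4x + 2.
Every term is even; pulling out the factor of 2 gives 2(2v^2 + 2v + 2x^2 + 2x + 1).

2(2v^2 + 2v + 2x^2 + 2x + 1)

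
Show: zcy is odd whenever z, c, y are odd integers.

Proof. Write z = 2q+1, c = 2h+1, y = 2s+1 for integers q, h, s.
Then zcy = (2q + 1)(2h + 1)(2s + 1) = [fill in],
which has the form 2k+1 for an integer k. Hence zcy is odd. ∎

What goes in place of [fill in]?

Expanding: (2q + 1)(2h + 1)(2s + 1) = 8hqs + 4hq + 4hs + 2h + 4qs + 2q + 2s + 1.
Every term except the constant is even, so this is 2(4hqs + 2hq + 2hs + h + 2qs + q + s) + 1,
and 4hqs + 2hq + 2hs + h + 2qs + q + s ∈ ℤ gives the required form.

2(4hqs + 2hq + 2hs + h + 2qs + q + s) + 1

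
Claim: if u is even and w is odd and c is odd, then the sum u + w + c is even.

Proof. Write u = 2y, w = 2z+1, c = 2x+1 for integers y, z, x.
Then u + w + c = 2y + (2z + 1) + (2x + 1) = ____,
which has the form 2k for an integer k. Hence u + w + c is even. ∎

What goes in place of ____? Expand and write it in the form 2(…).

2(x + y + z + 1)

2y + (2z + 1) + (2x + 1) = 2x + 2y + 2z + 2
= 2(x + y + z + 1).
Since x + y + z + 1 is an integer, the sum is of the form 2k for an integer k.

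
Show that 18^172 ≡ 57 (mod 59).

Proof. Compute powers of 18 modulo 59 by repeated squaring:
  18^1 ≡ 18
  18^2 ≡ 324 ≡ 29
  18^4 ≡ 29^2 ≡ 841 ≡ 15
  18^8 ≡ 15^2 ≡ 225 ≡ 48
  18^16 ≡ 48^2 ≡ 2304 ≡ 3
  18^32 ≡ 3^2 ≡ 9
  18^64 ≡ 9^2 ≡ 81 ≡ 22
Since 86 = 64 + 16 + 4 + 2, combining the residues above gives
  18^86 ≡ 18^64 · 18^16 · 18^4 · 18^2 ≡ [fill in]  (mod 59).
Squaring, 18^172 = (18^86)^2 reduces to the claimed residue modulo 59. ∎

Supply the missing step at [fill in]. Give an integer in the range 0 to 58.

18^64 · 18^16 · 18^4 · 18^2 ≡ 22 · 3 · 15 · 29 = 28710.
28710 mod 59 = 36, so 18^86 ≡ 36 (mod 59).

36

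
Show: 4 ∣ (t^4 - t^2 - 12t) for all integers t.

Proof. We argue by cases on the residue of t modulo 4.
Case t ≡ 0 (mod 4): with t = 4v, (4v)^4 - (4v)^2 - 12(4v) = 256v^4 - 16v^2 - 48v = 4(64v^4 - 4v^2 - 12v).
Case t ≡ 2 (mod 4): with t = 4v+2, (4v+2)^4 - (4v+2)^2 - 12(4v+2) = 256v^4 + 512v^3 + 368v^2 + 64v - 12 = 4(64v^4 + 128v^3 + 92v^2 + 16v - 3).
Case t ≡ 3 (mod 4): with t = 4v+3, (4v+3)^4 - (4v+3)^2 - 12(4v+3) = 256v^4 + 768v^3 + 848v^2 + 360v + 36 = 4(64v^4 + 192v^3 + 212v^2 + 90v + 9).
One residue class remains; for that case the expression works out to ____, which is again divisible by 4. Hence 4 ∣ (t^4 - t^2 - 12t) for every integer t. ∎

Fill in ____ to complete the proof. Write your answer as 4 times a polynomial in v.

4(64v^4 + 64v^3 + 20v^2 - 10v - 3)

The residues treated are {0, 2, 3}, so the missing case is t ≡ 1 (mod 4); write t = 4v+1.
Then (4v+1)^4 - (4v+1)^2 - 12(4v+1) = 256v^4 + 256v^3 + 80v^2 - 40v - 12 = 4(64v^4 + 64v^3 + 20v^2 - 10v - 3).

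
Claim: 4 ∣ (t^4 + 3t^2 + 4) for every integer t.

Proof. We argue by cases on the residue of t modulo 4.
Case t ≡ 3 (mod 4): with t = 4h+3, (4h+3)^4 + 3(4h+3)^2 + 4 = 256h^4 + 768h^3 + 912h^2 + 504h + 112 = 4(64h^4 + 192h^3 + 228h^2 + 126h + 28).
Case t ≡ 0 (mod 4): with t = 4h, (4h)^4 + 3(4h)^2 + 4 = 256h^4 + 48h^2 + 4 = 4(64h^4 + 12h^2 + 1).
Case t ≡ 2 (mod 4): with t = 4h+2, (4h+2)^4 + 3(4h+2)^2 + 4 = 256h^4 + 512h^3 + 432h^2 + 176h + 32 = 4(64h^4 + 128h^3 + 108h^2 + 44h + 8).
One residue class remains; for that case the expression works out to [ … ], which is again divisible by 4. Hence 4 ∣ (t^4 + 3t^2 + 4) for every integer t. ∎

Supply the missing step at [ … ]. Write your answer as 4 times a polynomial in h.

4(64h^4 + 64h^3 + 36h^2 + 10h + 2)

The residues treated are {3, 0, 2}, so the missing case is t ≡ 1 (mod 4); write t = 4h+1.
Then (4h+1)^4 + 3(4h+1)^2 + 4 = 256h^4 + 256h^3 + 144h^2 + 40h + 8 = 4(64h^4 + 64h^3 + 36h^2 + 10h + 2).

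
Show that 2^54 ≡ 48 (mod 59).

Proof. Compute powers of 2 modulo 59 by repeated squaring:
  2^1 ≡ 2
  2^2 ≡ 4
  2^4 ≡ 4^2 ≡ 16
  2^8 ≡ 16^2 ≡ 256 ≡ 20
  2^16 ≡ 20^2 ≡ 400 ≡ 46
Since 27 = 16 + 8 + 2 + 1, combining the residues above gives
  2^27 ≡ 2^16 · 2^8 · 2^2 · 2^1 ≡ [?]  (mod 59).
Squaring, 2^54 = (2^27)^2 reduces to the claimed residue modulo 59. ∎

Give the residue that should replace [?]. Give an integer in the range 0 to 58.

44

Multiply the listed residues: 46 · 20 · 4 · 2 = 920 → 3680 → 7360.
Reducing modulo 59: 7360 = 124·59 + 44, so 2^27 ≡ 44.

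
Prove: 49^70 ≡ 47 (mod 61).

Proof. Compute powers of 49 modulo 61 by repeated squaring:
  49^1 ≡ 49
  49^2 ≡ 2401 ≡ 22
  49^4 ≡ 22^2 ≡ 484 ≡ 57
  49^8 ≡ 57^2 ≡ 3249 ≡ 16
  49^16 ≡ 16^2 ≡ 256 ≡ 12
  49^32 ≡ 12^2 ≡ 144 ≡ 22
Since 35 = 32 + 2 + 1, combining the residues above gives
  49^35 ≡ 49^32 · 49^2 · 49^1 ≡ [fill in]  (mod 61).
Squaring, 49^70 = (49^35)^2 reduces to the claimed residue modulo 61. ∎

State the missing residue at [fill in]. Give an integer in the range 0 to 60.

48

Multiply the listed residues: 22 · 22 · 49 = 484 → 23716.
Reducing modulo 61: 23716 = 388·61 + 48, so 49^35 ≡ 48.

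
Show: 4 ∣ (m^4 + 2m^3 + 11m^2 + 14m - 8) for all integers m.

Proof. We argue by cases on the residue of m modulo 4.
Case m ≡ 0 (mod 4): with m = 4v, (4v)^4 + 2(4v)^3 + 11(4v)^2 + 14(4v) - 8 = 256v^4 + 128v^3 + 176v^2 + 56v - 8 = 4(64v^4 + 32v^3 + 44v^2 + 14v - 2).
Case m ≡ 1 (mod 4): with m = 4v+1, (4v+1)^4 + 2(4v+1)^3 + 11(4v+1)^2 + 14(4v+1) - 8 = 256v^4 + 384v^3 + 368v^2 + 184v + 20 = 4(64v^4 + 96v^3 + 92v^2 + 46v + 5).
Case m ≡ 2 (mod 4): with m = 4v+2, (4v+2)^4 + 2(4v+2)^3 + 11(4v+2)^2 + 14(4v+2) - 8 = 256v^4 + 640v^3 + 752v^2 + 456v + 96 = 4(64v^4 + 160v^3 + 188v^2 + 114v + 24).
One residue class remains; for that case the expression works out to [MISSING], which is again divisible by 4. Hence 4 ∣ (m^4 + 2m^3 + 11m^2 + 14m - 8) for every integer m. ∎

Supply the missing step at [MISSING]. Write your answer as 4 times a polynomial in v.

The residues treated are {0, 1, 2}, so the missing case is m ≡ 3 (mod 4); write m = 4v+3.
Then (4v+3)^4 + 2(4v+3)^3 + 11(4v+3)^2 + 14(4v+3) - 8 = 256v^4 + 896v^3 + 1328v^2 + 968v + 268 = 4(64v^4 + 224v^3 + 332v^2 + 242v + 67).

4(64v^4 + 224v^3 + 332v^2 + 242v + 67)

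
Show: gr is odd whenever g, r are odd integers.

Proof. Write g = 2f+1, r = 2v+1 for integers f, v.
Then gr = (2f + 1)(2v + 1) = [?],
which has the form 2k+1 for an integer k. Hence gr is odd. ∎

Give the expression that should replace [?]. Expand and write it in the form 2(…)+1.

2(2fv + f + v) + 1

Expanding: (2f + 1)(2v + 1) = 4fv + 2f + 2v + 1.
Every term except the constant is even, so this is 2(2fv + f + v) + 1,
and 2fv + f + v ∈ ℤ gives the required form.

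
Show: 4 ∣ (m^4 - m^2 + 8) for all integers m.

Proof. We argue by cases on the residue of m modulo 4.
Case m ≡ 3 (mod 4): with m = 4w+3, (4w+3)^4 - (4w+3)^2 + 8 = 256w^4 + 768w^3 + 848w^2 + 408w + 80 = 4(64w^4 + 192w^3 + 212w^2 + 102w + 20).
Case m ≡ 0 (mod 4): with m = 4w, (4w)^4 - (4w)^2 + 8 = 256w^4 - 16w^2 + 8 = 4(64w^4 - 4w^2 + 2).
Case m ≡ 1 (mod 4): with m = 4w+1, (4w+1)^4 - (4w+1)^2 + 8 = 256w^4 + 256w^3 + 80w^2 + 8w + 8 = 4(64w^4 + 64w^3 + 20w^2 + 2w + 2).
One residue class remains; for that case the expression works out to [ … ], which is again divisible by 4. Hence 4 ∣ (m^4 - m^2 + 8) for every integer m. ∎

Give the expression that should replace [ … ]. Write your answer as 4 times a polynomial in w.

4(64w^4 + 128w^3 + 92w^2 + 28w + 5)

Only m ≡ 2 (mod 4) is unaccounted for. Put m = 4w+2:
(4w+2)^4 - (4w+2)^2 + 8 expands to 256w^4 + 512w^3 + 368w^2 + 112w + 20,
and factoring out 4 leaves 4(64w^4 + 128w^3 + 92w^2 + 28w + 5).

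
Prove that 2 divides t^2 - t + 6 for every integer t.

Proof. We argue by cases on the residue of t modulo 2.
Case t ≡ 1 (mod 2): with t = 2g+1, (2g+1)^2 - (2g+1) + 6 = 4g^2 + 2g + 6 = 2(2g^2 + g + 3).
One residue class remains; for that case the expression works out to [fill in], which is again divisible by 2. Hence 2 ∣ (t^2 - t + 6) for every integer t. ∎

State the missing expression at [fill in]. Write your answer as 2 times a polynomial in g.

2(2g^2 - g + 3)

Only t ≡ 0 (mod 2) is unaccounted for. Put t = 2g:
(2g)^2 - (2g) + 6 expands to 4g^2 - 2g + 6,
and factoring out 2 leaves 2(2g^2 - g + 3).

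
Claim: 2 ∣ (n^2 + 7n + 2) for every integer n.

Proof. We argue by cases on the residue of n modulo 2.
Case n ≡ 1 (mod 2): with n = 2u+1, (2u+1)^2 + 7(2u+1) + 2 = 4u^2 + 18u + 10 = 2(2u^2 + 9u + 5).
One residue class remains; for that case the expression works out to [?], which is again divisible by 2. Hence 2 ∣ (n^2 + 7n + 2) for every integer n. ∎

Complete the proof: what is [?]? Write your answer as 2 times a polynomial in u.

Only n ≡ 0 (mod 2) is unaccounted for. Put n = 2u:
(2u)^2 + 7(2u) + 2 expands to 4u^2 + 14u + 2,
and factoring out 2 leaves 2(2u^2 + 7u + 1).

2(2u^2 + 7u + 1)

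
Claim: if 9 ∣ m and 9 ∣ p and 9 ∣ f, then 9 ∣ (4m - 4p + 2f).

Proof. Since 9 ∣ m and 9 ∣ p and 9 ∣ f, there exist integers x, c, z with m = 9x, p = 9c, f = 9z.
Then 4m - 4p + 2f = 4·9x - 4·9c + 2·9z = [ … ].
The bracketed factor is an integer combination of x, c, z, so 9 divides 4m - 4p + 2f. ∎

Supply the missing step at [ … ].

Each term has a factor of 9: 4·9x - 4·9c + 2·9z = 9·(-4c + 4x + 2z).
Since -4c + 4x + 2z is an integer, 9 ∣ (4m - 4p + 2f).

9(-4c + 4x + 2z)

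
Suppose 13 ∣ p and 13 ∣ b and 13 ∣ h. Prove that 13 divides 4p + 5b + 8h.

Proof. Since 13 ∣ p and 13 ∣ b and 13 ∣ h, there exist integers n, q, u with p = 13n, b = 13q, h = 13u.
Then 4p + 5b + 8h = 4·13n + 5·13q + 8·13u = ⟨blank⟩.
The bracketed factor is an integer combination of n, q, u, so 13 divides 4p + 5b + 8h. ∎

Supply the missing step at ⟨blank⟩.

Pull the common 13 out of every term: 4·13n + 5·13q + 8·13u = 13(4n + 5q + 8u).
4n + 5q + 8u is an integer, which exhibits the divisibility.

13(4n + 5q + 8u)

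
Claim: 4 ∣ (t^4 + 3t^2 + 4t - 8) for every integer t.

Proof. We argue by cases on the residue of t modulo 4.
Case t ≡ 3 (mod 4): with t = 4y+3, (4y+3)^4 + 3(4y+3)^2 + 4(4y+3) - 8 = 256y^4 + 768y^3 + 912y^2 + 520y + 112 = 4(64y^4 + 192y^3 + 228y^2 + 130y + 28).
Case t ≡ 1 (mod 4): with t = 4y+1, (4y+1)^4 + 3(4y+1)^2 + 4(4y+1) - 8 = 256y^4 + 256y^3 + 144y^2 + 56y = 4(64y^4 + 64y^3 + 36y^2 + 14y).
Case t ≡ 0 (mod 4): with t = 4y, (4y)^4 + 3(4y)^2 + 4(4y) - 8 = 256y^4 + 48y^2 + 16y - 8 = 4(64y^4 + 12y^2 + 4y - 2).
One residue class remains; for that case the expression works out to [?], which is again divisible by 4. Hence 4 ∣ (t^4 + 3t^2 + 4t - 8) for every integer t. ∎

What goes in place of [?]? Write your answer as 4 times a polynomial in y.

4(64y^4 + 128y^3 + 108y^2 + 48y + 7)

The residues treated are {3, 1, 0}, so the missing case is t ≡ 2 (mod 4); write t = 4y+2.
Then (4y+2)^4 + 3(4y+2)^2 + 4(4y+2) - 8 = 256y^4 + 512y^3 + 432y^2 + 192y + 28 = 4(64y^4 + 128y^3 + 108y^2 + 48y + 7).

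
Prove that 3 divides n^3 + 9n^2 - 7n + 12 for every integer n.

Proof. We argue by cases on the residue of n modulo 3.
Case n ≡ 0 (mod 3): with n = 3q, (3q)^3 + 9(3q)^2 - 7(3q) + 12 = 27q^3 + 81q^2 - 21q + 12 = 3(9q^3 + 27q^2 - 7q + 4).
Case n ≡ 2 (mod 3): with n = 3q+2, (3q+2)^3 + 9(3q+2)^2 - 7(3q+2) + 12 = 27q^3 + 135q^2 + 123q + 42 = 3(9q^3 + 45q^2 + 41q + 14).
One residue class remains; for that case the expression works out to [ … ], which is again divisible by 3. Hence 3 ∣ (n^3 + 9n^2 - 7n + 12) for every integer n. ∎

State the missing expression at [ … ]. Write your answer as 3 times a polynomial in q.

3(9q^3 + 36q^2 + 14q + 5)

The residues treated are {0, 2}, so the missing case is n ≡ 1 (mod 3); write n = 3q+1.
Then (3q+1)^3 + 9(3q+1)^2 - 7(3q+1) + 12 = 27q^3 + 108q^2 + 42q + 15 = 3(9q^3 + 36q^2 + 14q + 5).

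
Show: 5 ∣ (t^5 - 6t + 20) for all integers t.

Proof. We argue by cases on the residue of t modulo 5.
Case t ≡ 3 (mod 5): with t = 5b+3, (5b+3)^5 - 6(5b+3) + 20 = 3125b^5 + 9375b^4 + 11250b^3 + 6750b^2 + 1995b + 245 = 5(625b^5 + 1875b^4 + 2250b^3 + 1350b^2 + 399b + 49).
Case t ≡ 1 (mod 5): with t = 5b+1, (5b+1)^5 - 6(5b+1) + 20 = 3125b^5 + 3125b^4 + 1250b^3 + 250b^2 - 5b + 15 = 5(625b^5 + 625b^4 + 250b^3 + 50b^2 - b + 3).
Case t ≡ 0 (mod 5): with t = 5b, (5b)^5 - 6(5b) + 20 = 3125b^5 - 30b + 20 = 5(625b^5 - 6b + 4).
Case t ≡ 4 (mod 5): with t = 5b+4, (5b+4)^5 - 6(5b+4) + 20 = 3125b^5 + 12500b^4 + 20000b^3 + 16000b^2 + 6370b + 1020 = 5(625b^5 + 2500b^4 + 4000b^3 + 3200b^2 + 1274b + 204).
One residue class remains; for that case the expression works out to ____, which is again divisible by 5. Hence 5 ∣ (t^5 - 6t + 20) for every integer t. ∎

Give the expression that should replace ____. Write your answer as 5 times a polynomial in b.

Only t ≡ 2 (mod 5) is unaccounted for. Put t = 5b+2:
(5b+2)^5 - 6(5b+2) + 20 expands to 3125b^5 + 6250b^4 + 5000b^3 + 2000b^2 + 370b + 40,
and factoring out 5 leaves 5(625b^5 + 1250b^4 + 1000b^3 + 400b^2 + 74b + 8).

5(625b^5 + 1250b^4 + 1000b^3 + 400b^2 + 74b + 8)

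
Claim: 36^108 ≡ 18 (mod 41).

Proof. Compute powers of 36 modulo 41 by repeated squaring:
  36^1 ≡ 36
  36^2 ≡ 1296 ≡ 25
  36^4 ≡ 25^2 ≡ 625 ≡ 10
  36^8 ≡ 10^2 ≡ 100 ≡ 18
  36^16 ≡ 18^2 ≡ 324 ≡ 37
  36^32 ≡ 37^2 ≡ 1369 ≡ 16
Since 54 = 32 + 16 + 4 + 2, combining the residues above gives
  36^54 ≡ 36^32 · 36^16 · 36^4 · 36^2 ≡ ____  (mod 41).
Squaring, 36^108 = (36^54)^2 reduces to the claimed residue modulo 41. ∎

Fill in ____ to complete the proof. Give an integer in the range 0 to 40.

36^32 · 36^16 · 36^4 · 36^2 ≡ 16 · 37 · 10 · 25 = 148000.
148000 mod 41 = 31, so 36^54 ≡ 31 (mod 41).

31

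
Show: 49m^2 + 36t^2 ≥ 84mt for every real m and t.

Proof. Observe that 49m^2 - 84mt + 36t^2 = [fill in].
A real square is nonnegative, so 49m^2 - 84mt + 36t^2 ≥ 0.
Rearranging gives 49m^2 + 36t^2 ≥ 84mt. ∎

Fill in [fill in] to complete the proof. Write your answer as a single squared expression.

(7m - 6t)^2

The leading and trailing coefficients are 7^2 and 6^2, and 84 = 2·7·6, so the trinomial is (7m - 6t)^2.
Hence 49m^2 - 84mt + 36t^2 ≥ 0.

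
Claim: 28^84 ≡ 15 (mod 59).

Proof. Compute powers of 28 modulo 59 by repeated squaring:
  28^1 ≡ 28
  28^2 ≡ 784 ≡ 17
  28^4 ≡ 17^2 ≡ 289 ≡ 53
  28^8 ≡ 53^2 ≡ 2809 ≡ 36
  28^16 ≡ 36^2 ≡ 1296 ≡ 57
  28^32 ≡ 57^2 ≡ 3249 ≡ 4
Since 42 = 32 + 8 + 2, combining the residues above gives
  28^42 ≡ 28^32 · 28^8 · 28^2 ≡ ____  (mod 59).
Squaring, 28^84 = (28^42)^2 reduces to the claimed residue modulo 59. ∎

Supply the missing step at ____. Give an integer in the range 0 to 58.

29

28^32 · 28^8 · 28^2 ≡ 4 · 36 · 17 = 2448.
2448 mod 59 = 29, so 28^42 ≡ 29 (mod 59).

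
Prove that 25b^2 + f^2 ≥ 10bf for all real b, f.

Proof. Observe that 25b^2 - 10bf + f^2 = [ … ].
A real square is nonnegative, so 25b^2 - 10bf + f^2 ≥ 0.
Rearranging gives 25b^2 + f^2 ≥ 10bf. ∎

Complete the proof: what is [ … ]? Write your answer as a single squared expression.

The leading and trailing coefficients are 5^2 and 1^2, and 10 = 2·5·1, so the trinomial is (5b - f)^2.
Hence 25b^2 - 10bf + f^2 ≥ 0.

(5b - f)^2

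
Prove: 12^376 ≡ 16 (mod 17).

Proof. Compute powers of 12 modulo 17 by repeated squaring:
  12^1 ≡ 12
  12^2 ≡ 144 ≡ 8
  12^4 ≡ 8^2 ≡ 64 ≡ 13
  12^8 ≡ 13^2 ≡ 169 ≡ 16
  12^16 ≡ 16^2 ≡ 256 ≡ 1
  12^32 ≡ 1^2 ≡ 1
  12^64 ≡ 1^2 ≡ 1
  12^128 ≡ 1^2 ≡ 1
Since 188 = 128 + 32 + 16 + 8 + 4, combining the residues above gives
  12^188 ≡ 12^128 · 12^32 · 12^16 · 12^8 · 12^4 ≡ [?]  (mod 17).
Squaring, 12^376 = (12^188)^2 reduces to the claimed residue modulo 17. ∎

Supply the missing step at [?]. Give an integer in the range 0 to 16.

4

12^128 · 12^32 · 12^16 · 12^8 · 12^4 ≡ 1 · 1 · 1 · 16 · 13 = 208.
208 mod 17 = 4, so 12^188 ≡ 4 (mod 17).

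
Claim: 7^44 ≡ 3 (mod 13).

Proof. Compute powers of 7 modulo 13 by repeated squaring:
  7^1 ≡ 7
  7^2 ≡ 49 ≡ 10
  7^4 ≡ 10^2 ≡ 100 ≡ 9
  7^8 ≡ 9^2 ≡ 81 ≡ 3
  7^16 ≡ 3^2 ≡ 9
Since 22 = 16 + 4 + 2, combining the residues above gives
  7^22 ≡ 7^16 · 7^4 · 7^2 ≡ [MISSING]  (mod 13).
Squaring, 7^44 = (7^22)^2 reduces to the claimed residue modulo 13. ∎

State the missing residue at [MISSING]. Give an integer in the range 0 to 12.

7^16 · 7^4 · 7^2 ≡ 9 · 9 · 10 = 810.
810 mod 13 = 4, so 7^22 ≡ 4 (mod 13).

4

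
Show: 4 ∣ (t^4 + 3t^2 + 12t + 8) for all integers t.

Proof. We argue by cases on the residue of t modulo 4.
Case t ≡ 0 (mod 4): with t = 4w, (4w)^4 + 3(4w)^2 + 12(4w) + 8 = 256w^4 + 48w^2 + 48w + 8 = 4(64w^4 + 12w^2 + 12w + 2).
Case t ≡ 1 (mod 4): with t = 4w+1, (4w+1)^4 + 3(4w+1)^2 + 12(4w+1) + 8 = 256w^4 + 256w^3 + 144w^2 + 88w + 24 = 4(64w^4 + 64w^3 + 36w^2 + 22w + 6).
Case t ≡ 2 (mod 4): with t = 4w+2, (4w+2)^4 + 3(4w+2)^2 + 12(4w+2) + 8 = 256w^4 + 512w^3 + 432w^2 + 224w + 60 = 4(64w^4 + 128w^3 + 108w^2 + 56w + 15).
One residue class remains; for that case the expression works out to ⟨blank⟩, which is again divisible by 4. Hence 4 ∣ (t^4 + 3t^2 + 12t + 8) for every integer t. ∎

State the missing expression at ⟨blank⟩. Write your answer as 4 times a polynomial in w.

4(64w^4 + 192w^3 + 228w^2 + 138w + 38)

The residues treated are {0, 1, 2}, so the missing case is t ≡ 3 (mod 4); write t = 4w+3.
Then (4w+3)^4 + 3(4w+3)^2 + 12(4w+3) + 8 = 256w^4 + 768w^3 + 912w^2 + 552w + 152 = 4(64w^4 + 192w^3 + 228w^2 + 138w + 38).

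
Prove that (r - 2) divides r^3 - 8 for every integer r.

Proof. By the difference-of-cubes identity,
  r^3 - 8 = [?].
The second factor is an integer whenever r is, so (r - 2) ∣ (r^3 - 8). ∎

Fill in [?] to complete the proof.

(r - 2)(r^2 + 2r + 4)

a^3 - b^3 = (a - b)(a^2 + ab + b^2). With a = r, b = 2:
r^3 - 8 = (r - 2)(r^2 + 2r + 4).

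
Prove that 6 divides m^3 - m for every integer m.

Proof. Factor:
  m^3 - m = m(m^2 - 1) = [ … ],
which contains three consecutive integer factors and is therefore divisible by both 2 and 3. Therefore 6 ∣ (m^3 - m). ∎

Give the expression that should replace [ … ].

m(m^2 - 1) = m(m - 1)(m + 1) = (m - 1)m(m + 1).
These three factors are consecutive integers, so their product is divisible by 6.

(m - 1)m(m + 1)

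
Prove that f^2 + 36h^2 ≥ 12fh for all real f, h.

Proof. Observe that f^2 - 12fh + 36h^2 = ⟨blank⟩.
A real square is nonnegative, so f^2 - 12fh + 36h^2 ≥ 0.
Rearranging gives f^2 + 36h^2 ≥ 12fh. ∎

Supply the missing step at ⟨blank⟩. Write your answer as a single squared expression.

f^2 - 12fh + 36h^2 is a perfect-square trinomial: the outer terms are (f)^2 and (6h)^2, and the cross term is -2·f·6h.
So f^2 - 12fh + 36h^2 = (f - 6h)^2 ≥ 0.

(f - 6h)^2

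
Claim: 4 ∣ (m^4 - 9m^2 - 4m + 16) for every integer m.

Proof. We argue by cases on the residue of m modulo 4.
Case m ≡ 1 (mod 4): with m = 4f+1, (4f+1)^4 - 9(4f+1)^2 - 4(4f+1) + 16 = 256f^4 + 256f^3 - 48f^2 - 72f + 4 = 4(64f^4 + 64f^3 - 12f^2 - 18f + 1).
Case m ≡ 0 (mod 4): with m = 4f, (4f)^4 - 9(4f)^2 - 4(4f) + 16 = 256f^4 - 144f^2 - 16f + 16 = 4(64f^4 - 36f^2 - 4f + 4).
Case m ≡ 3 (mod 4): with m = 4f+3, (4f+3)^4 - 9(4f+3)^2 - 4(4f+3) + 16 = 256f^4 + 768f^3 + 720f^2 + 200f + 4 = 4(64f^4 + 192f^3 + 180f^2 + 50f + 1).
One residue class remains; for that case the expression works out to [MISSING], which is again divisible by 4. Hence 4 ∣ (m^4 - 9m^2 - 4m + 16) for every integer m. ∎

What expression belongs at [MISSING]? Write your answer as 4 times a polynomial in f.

4(64f^4 + 128f^3 + 60f^2 - 8f - 3)

Only m ≡ 2 (mod 4) is unaccounted for. Put m = 4f+2:
(4f+2)^4 - 9(4f+2)^2 - 4(4f+2) + 16 expands to 256f^4 + 512f^3 + 240f^2 - 32f - 12,
and factoring out 4 leaves 4(64f^4 + 128f^3 + 60f^2 - 8f - 3).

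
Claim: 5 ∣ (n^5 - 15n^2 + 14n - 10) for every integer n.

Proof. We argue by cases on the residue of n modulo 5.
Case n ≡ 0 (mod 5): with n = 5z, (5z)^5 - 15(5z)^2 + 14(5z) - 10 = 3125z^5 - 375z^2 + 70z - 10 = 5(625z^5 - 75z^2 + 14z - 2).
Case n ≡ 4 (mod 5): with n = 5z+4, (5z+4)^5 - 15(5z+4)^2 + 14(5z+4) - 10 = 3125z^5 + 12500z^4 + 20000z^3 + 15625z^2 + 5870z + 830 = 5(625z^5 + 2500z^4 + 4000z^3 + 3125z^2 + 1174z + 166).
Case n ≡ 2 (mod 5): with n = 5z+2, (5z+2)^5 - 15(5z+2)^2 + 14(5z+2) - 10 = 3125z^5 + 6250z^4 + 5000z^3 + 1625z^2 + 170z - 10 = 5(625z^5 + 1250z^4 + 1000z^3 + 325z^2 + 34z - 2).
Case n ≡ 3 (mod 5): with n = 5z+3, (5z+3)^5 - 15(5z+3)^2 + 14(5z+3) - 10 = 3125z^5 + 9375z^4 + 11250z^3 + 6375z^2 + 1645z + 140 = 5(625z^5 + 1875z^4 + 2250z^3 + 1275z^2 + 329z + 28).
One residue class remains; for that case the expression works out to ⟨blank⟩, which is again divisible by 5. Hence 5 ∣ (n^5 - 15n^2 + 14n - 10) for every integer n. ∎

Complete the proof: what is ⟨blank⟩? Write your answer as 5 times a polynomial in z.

5(625z^5 + 625z^4 + 250z^3 - 25z^2 - 11z - 2)

Only n ≡ 1 (mod 5) is unaccounted for. Put n = 5z+1:
(5z+1)^5 - 15(5z+1)^2 + 14(5z+1) - 10 expands to 3125z^5 + 3125z^4 + 1250z^3 - 125z^2 - 55z - 10,
and factoring out 5 leaves 5(625z^5 + 625z^4 + 250z^3 - 25z^2 - 11z - 2).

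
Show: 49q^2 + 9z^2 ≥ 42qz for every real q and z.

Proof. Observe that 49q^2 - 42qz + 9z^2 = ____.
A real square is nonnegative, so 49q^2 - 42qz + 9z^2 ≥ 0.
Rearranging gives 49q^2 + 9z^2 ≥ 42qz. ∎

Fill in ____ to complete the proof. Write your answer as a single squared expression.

(7q - 3z)^2

49q^2 - 42qz + 9z^2 is a perfect-square trinomial: the outer terms are (7q)^2 and (3z)^2, and the cross term is -2·7q·3z.
So 49q^2 - 42qz + 9z^2 = (7q - 3z)^2 ≥ 0.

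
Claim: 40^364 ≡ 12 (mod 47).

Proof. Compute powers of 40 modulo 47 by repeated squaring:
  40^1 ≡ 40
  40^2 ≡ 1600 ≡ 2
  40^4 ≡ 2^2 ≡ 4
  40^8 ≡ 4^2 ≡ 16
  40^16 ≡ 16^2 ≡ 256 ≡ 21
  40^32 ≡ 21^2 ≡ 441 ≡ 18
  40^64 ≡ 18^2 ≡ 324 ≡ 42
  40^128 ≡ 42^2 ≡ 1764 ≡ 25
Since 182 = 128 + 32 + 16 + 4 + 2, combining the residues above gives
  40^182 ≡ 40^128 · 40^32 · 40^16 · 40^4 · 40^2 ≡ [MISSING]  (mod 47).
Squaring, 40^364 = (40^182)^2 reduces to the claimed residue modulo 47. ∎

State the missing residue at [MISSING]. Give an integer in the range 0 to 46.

24

Multiply the listed residues: 25 · 18 · 21 · 4 · 2 = 450 → 9450 → 37800 → 75600.
Reducing modulo 47: 75600 = 1608·47 + 24, so 40^182 ≡ 24.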